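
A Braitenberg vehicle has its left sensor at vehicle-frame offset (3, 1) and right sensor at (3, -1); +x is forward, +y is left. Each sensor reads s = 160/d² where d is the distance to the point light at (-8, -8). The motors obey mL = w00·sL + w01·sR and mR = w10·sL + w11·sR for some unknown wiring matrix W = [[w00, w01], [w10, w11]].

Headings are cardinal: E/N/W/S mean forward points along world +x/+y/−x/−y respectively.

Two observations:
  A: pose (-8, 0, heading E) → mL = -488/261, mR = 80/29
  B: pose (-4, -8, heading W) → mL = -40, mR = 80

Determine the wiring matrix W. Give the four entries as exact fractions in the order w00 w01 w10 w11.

obs A: pose=(-8,0,E) → sL=16/9, sR=80/29, mL=-488/261, mR=80/29
obs B: pose=(-4,-8,W) → sL=80, sR=80, mL=-40, mR=80
sensor matrix S = [[16/9, 80/29], [80, 80]]; det S = -20480/261
solve [mL_A; mL_B] = S·[w00; w01] and [mR_A; mR_B] = S·[w10; w11]:
  w00 = 1/2, w01 = -1, w10 = 0, w11 = 1

1/2 -1 0 1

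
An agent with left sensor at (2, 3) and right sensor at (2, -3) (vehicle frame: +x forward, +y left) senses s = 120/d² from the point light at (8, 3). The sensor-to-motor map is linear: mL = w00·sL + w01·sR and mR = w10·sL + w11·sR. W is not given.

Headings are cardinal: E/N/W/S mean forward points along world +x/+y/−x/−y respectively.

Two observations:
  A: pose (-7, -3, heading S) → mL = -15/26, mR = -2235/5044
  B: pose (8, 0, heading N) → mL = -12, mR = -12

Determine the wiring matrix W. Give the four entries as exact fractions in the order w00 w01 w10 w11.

-1 0 -1/2 -1/2

obs A: pose=(-7,-3,S) → sL=15/26, sR=30/97, mL=-15/26, mR=-2235/5044
obs B: pose=(8,0,N) → sL=12, sR=12, mL=-12, mR=-12
sensor matrix S = [[15/26, 30/97], [12, 12]]; det S = 4050/1261
solve [mL_A; mL_B] = S·[w00; w01] and [mR_A; mR_B] = S·[w10; w11]:
  w00 = -1, w01 = 0, w10 = -1/2, w11 = -1/2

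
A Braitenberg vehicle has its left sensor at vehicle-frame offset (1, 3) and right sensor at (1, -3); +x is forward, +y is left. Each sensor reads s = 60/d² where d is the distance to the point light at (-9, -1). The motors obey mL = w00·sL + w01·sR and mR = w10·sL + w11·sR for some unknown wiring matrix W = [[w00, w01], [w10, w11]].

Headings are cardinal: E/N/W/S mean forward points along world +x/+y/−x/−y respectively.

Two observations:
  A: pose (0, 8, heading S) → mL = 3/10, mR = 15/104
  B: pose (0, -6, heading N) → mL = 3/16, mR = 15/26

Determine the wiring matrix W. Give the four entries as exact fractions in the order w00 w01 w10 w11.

0 1/2 1/2 0

obs A: pose=(0,8,S) → sL=15/52, sR=3/5, mL=3/10, mR=15/104
obs B: pose=(0,-6,N) → sL=15/13, sR=3/8, mL=3/16, mR=15/26
sensor matrix S = [[15/52, 3/5], [15/13, 3/8]]; det S = -243/416
solve [mL_A; mL_B] = S·[w00; w01] and [mR_A; mR_B] = S·[w10; w11]:
  w00 = 0, w01 = 1/2, w10 = 1/2, w11 = 0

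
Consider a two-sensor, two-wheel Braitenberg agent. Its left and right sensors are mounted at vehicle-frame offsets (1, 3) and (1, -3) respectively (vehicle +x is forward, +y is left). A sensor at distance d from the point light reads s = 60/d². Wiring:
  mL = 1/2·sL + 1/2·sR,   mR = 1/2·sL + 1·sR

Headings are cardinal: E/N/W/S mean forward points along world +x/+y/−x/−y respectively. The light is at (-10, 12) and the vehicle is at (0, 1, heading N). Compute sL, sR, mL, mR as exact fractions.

60/149 60/269 12540/40081 17010/40081

left sensor world pos  = (-3, 2); dL² = 149
right sensor world pos = (3, 2); dR² = 269
sL = 60/149 = 60/149
sR = 60/269 = 60/269
mL = 1/2·sL + 1/2·sR = 12540/40081
mR = 1/2·sL + 1·sR = 17010/40081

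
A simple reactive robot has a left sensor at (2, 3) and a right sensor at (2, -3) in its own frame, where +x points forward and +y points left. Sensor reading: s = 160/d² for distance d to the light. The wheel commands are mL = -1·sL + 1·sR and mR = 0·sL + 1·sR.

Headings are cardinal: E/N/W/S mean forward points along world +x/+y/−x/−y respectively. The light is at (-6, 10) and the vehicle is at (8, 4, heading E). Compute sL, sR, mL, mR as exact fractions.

left sensor world pos  = (10, 7); dL² = 265
right sensor world pos = (10, 1); dR² = 337
sL = 160/265 = 32/53
sR = 160/337 = 160/337
mL = -1·sL + 1·sR = -2304/17861
mR = 0·sL + 1·sR = 160/337

32/53 160/337 -2304/17861 160/337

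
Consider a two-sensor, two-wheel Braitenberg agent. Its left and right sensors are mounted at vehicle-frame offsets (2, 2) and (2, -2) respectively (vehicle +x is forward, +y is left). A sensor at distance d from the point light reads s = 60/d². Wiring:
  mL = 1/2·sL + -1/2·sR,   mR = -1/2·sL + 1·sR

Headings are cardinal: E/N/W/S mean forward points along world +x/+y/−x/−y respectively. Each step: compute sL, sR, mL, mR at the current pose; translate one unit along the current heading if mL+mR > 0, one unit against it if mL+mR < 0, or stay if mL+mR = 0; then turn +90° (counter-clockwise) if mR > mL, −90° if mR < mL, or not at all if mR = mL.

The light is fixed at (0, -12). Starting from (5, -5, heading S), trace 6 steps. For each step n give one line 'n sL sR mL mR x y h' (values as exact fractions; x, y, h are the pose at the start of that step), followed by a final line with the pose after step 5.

0 30/37 30/17 -300/629 855/629 5 -5 S
1 60/113 12/13 -288/1469 966/1469 5 -6 E
2 3/4 15/32 9/64 3/32 6 -6 N
3 12/29 60/89 -336/2581 1206/2581 6 -5 E
4 30/53 10/27 140/1431 125/1431 7 -5 N
5 60/181 20/39 -640/7059 2450/7059 7 -4 E
final 8 -4 N

n=0: pose=(5,-5,S); sL=30/37, sR=30/17; mL=-300/629, mR=855/629; mL+mR=15/17 → advance +1; mR−mL=1155/629 → turn +1·90°
n=1: pose=(5,-6,E); sL=60/113, sR=12/13; mL=-288/1469, mR=966/1469; mL+mR=6/13 → advance +1; mR−mL=1254/1469 → turn +1·90°
n=2: pose=(6,-6,N); sL=3/4, sR=15/32; mL=9/64, mR=3/32; mL+mR=15/64 → advance +1; mR−mL=-3/64 → turn -1·90°
n=3: pose=(6,-5,E); sL=12/29, sR=60/89; mL=-336/2581, mR=1206/2581; mL+mR=30/89 → advance +1; mR−mL=1542/2581 → turn +1·90°
n=4: pose=(7,-5,N); sL=30/53, sR=10/27; mL=140/1431, mR=125/1431; mL+mR=5/27 → advance +1; mR−mL=-5/477 → turn -1·90°
n=5: pose=(7,-4,E); sL=60/181, sR=20/39; mL=-640/7059, mR=2450/7059; mL+mR=10/39 → advance +1; mR−mL=1030/2353 → turn +1·90°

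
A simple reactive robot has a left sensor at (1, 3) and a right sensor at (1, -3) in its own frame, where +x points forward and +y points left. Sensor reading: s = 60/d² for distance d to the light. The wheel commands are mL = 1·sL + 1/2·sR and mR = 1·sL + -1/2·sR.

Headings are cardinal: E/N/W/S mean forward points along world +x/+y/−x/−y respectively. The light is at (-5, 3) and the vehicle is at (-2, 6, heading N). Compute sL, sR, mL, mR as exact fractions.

left sensor world pos  = (-5, 7); dL² = 16
right sensor world pos = (1, 7); dR² = 52
sL = 60/16 = 15/4
sR = 60/52 = 15/13
mL = 1·sL + 1/2·sR = 225/52
mR = 1·sL + -1/2·sR = 165/52

15/4 15/13 225/52 165/52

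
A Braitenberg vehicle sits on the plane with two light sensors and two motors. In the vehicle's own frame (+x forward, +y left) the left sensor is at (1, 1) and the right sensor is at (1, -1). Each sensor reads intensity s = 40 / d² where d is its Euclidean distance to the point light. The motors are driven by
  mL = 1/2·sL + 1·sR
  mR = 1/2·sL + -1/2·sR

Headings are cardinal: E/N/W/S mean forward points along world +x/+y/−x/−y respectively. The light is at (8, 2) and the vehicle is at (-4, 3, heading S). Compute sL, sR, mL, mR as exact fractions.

left sensor world pos  = (-3, 2); dL² = 121
right sensor world pos = (-5, 2); dR² = 169
sL = 40/121 = 40/121
sR = 40/169 = 40/169
mL = 1/2·sL + 1·sR = 8220/20449
mR = 1/2·sL + -1/2·sR = 960/20449

40/121 40/169 8220/20449 960/20449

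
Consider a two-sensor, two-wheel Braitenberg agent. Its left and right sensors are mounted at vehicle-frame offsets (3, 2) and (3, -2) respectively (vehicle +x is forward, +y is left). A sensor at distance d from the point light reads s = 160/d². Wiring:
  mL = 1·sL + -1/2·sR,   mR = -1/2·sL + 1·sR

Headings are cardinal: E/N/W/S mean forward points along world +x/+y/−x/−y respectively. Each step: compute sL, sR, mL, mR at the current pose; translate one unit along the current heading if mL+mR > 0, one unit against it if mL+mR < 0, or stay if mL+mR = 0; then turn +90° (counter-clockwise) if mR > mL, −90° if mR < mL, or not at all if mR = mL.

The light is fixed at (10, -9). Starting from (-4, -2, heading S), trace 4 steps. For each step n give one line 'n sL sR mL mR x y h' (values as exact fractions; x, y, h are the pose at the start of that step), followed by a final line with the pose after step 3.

n=0: pose=(-4,-2,S); sL=1, sR=10/17; mL=12/17, mR=3/34; mL+mR=27/34 → advance +1; mR−mL=-21/34 → turn -1·90°
n=1: pose=(-4,-3,W); sL=32/61, sR=160/353; mL=6416/21533, mR=4112/21533; mL+mR=10528/21533 → advance +1; mR−mL=-2304/21533 → turn -1·90°
n=2: pose=(-5,-3,N); sL=16/37, sR=16/25; mL=104/925, mR=392/925; mL+mR=496/925 → advance +1; mR−mL=288/925 → turn +1·90°
n=3: pose=(-5,-2,W); sL=160/349, sR=32/81; mL=7376/28269, mR=4688/28269; mL+mR=12064/28269 → advance +1; mR−mL=-896/9423 → turn -1·90°

0 1 10/17 12/17 3/34 -4 -2 S
1 32/61 160/353 6416/21533 4112/21533 -4 -3 W
2 16/37 16/25 104/925 392/925 -5 -3 N
3 160/349 32/81 7376/28269 4688/28269 -5 -2 W
final -6 -2 N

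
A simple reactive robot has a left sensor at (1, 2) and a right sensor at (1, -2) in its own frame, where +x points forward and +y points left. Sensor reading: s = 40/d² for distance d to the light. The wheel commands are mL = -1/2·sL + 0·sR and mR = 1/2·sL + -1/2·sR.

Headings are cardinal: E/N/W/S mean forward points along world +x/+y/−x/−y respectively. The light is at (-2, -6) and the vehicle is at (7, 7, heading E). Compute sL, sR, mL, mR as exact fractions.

left sensor world pos  = (8, 9); dL² = 325
right sensor world pos = (8, 5); dR² = 221
sL = 40/325 = 8/65
sR = 40/221 = 40/221
mL = -1/2·sL + 0·sR = -4/65
mR = 1/2·sL + -1/2·sR = -32/1105

8/65 40/221 -4/65 -32/1105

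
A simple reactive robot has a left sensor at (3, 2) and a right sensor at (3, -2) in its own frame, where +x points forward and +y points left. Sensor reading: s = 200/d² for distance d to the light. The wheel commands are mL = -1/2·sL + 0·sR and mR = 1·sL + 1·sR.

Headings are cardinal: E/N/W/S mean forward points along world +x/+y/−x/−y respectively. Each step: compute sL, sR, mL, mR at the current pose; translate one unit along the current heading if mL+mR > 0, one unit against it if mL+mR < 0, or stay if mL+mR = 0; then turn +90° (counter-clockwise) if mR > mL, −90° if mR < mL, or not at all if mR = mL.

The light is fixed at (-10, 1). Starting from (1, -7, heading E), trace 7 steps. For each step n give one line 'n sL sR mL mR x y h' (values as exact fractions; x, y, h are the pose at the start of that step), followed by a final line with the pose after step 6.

0 25/29 25/37 -25/58 1650/1073 1 -7 E
1 8/5 200/221 -4/5 2768/1105 2 -7 N
2 100/81 100/53 -50/81 13400/4293 2 -6 W
3 200/269 200/181 -100/269 90000/48689 1 -6 S
4 25/29 25/37 -25/58 1650/1073 1 -7 E
5 8/5 200/221 -4/5 2768/1105 2 -7 N
6 100/81 100/53 -50/81 13400/4293 2 -6 W
final 1 -6 S

n=0: pose=(1,-7,E); sL=25/29, sR=25/37; mL=-25/58, mR=1650/1073; mL+mR=2375/2146 → advance +1; mR−mL=4225/2146 → turn +1·90°
n=1: pose=(2,-7,N); sL=8/5, sR=200/221; mL=-4/5, mR=2768/1105; mL+mR=1884/1105 → advance +1; mR−mL=3652/1105 → turn +1·90°
n=2: pose=(2,-6,W); sL=100/81, sR=100/53; mL=-50/81, mR=13400/4293; mL+mR=10750/4293 → advance +1; mR−mL=5350/1431 → turn +1·90°
n=3: pose=(1,-6,S); sL=200/269, sR=200/181; mL=-100/269, mR=90000/48689; mL+mR=71900/48689 → advance +1; mR−mL=108100/48689 → turn +1·90°
n=4: pose=(1,-7,E); sL=25/29, sR=25/37; mL=-25/58, mR=1650/1073; mL+mR=2375/2146 → advance +1; mR−mL=4225/2146 → turn +1·90°
n=5: pose=(2,-7,N); sL=8/5, sR=200/221; mL=-4/5, mR=2768/1105; mL+mR=1884/1105 → advance +1; mR−mL=3652/1105 → turn +1·90°
n=6: pose=(2,-6,W); sL=100/81, sR=100/53; mL=-50/81, mR=13400/4293; mL+mR=10750/4293 → advance +1; mR−mL=5350/1431 → turn +1·90°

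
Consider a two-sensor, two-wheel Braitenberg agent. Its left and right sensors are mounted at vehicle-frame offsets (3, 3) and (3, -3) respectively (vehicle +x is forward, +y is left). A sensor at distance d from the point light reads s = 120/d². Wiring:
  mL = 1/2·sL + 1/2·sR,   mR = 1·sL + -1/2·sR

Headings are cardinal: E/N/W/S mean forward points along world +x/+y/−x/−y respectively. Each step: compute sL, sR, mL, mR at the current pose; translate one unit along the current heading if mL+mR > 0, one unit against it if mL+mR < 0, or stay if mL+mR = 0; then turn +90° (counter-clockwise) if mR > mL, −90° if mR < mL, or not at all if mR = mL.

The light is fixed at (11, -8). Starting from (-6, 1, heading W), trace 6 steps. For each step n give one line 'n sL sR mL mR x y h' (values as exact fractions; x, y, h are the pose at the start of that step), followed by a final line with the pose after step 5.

n=0: pose=(-6,1,W); sL=30/109, sR=15/68; mL=3675/14824, mR=2445/14824; mL+mR=45/109 → advance +1; mR−mL=-615/7412 → turn -1·90°
n=1: pose=(-7,1,N); sL=8/39, sR=40/123; mL=424/1599, mR=68/1599; mL+mR=4/13 → advance +1; mR−mL=-356/1599 → turn -1·90°
n=2: pose=(-7,2,E); sL=60/197, sR=60/137; mL=10020/26989, mR=2310/26989; mL+mR=90/197 → advance +1; mR−mL=-7710/26989 → turn -1·90°
n=3: pose=(-6,2,S); sL=24/49, sR=120/449; mL=8328/22001, mR=7836/22001; mL+mR=36/49 → advance +1; mR−mL=-492/22001 → turn -1·90°
n=4: pose=(-6,1,W); sL=30/109, sR=15/68; mL=3675/14824, mR=2445/14824; mL+mR=45/109 → advance +1; mR−mL=-615/7412 → turn -1·90°
n=5: pose=(-7,1,N); sL=8/39, sR=40/123; mL=424/1599, mR=68/1599; mL+mR=4/13 → advance +1; mR−mL=-356/1599 → turn -1·90°

0 30/109 15/68 3675/14824 2445/14824 -6 1 W
1 8/39 40/123 424/1599 68/1599 -7 1 N
2 60/197 60/137 10020/26989 2310/26989 -7 2 E
3 24/49 120/449 8328/22001 7836/22001 -6 2 S
4 30/109 15/68 3675/14824 2445/14824 -6 1 W
5 8/39 40/123 424/1599 68/1599 -7 1 N
final -7 2 E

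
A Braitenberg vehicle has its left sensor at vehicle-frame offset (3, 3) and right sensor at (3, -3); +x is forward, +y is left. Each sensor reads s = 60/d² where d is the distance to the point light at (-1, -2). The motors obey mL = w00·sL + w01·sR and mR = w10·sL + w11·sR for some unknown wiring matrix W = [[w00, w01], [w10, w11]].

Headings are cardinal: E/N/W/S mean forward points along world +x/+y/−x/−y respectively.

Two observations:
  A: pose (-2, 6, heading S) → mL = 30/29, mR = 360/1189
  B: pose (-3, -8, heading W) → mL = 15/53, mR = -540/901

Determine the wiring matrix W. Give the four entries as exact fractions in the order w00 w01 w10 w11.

1/2 0 1/2 -1/2

obs A: pose=(-2,6,S) → sL=60/29, sR=60/41, mL=30/29, mR=360/1189
obs B: pose=(-3,-8,W) → sL=30/53, sR=30/17, mL=15/53, mR=-540/901
sensor matrix S = [[60/29, 60/41], [30/53, 30/17]]; det S = 3024000/1071289
solve [mL_A; mL_B] = S·[w00; w01] and [mR_A; mR_B] = S·[w10; w11]:
  w00 = 1/2, w01 = 0, w10 = 1/2, w11 = -1/2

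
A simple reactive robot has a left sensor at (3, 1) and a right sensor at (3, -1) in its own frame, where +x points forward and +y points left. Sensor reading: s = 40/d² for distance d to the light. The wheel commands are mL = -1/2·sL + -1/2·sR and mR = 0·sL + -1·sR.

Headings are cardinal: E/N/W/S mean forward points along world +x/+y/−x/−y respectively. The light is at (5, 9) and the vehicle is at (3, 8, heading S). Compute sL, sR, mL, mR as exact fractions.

40/17 8/5 -168/85 -8/5

left sensor world pos  = (4, 5); dL² = 17
right sensor world pos = (2, 5); dR² = 25
sL = 40/17 = 40/17
sR = 40/25 = 8/5
mL = -1/2·sL + -1/2·sR = -168/85
mR = 0·sL + -1·sR = -8/5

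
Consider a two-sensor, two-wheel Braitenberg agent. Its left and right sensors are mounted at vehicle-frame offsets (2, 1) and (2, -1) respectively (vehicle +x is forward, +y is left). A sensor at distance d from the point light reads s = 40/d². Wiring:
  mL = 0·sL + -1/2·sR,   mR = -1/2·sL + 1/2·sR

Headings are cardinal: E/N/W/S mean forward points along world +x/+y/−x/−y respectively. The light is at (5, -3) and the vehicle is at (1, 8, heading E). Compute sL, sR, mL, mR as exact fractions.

left sensor world pos  = (3, 9); dL² = 148
right sensor world pos = (3, 7); dR² = 104
sL = 40/148 = 10/37
sR = 40/104 = 5/13
mL = 0·sL + -1/2·sR = -5/26
mR = -1/2·sL + 1/2·sR = 55/962

10/37 5/13 -5/26 55/962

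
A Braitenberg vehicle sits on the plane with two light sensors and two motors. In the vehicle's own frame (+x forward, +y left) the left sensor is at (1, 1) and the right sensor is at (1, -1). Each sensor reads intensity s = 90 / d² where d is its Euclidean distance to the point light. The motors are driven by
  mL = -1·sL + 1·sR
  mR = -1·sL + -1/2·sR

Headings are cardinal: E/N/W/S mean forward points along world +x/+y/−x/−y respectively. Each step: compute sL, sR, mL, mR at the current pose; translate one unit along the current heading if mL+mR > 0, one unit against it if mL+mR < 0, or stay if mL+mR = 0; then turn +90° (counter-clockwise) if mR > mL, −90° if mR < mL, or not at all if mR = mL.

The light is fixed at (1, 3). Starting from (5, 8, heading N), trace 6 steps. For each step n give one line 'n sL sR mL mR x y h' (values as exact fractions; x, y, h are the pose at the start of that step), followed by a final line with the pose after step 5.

n=0: pose=(5,8,N); sL=2, sR=90/61; mL=-32/61, mR=-167/61; mL+mR=-199/61 → advance -1; mR−mL=-135/61 → turn -1·90°
n=1: pose=(5,7,E); sL=9/5, sR=45/17; mL=72/85, mR=-531/170; mL+mR=-387/170 → advance -1; mR−mL=-135/34 → turn -1·90°
n=2: pose=(4,7,S); sL=18/5, sR=90/13; mL=216/65, mR=-459/65; mL+mR=-243/65 → advance -1; mR−mL=-135/13 → turn -1·90°
n=3: pose=(4,8,W); sL=9/2, sR=9/4; mL=-9/4, mR=-45/8; mL+mR=-63/8 → advance -1; mR−mL=-27/8 → turn -1·90°
n=4: pose=(5,8,N); sL=2, sR=90/61; mL=-32/61, mR=-167/61; mL+mR=-199/61 → advance -1; mR−mL=-135/61 → turn -1·90°
n=5: pose=(5,7,E); sL=9/5, sR=45/17; mL=72/85, mR=-531/170; mL+mR=-387/170 → advance -1; mR−mL=-135/34 → turn -1·90°

0 2 90/61 -32/61 -167/61 5 8 N
1 9/5 45/17 72/85 -531/170 5 7 E
2 18/5 90/13 216/65 -459/65 4 7 S
3 9/2 9/4 -9/4 -45/8 4 8 W
4 2 90/61 -32/61 -167/61 5 8 N
5 9/5 45/17 72/85 -531/170 5 7 E
final 4 7 S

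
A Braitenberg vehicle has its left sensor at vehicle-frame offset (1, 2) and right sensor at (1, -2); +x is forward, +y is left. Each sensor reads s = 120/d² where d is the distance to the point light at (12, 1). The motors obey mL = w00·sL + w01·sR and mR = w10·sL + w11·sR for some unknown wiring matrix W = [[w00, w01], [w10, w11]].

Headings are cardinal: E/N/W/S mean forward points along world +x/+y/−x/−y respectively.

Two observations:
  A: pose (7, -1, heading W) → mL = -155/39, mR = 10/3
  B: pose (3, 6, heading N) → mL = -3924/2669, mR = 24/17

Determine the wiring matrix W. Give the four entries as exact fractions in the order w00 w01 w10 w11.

-1 -1/2 0 1

obs A: pose=(7,-1,W) → sL=30/13, sR=10/3, mL=-155/39, mR=10/3
obs B: pose=(3,6,N) → sL=120/157, sR=24/17, mL=-3924/2669, mR=24/17
sensor matrix S = [[30/13, 10/3], [120/157, 24/17]]; det S = 24640/34697
solve [mL_A; mL_B] = S·[w00; w01] and [mR_A; mR_B] = S·[w10; w11]:
  w00 = -1, w01 = -1/2, w10 = 0, w11 = 1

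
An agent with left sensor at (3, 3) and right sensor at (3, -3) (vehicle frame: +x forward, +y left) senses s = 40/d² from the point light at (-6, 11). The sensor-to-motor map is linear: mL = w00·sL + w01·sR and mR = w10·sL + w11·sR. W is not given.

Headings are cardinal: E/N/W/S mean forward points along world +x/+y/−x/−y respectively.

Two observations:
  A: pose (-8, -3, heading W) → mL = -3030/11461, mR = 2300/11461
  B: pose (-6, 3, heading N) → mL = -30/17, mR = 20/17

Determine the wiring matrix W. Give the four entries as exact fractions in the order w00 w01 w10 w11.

-1 -1/2 1/2 1/2

obs A: pose=(-8,-3,W) → sL=20/157, sR=20/73, mL=-3030/11461, mR=2300/11461
obs B: pose=(-6,3,N) → sL=20/17, sR=20/17, mL=-30/17, mR=20/17
sensor matrix S = [[20/157, 20/73], [20/17, 20/17]]; det S = -33600/194837
solve [mL_A; mL_B] = S·[w00; w01] and [mR_A; mR_B] = S·[w10; w11]:
  w00 = -1, w01 = -1/2, w10 = 1/2, w11 = 1/2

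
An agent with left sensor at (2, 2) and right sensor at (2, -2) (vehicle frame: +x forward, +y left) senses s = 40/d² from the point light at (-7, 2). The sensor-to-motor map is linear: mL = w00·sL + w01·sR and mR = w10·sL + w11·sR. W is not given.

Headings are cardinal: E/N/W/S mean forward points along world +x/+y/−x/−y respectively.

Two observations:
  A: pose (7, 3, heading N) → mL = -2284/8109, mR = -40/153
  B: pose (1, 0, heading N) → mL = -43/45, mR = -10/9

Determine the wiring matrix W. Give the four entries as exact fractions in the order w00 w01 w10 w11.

-1/2 -1 -1 0

obs A: pose=(7,3,N) → sL=40/153, sR=8/53, mL=-2284/8109, mR=-40/153
obs B: pose=(1,0,N) → sL=10/9, sR=2/5, mL=-43/45, mR=-10/9
sensor matrix S = [[40/153, 8/53], [10/9, 2/5]]; det S = -512/8109
solve [mL_A; mL_B] = S·[w00; w01] and [mR_A; mR_B] = S·[w10; w11]:
  w00 = -1/2, w01 = -1, w10 = -1, w11 = 0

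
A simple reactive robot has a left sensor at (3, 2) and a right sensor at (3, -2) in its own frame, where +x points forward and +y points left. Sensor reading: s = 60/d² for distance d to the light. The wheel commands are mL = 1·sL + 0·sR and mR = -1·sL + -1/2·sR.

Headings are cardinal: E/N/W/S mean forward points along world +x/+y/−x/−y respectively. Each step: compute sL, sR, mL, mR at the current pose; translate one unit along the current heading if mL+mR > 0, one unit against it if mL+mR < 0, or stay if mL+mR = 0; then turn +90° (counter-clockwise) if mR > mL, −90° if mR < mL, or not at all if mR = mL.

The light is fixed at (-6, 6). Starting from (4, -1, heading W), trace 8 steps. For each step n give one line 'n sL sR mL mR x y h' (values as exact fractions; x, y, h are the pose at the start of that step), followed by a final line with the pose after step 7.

0 6/13 30/37 6/13 -417/481 4 -1 W
1 60/97 12/37 60/97 -2802/3589 5 -1 N
2 15/58 15/74 15/58 -1545/4292 5 -2 E
3 12/53 12/37 12/53 -762/1961 4 -2 S
4 6/13 30/37 6/13 -417/481 4 -1 W
5 60/97 12/37 60/97 -2802/3589 5 -1 N
6 15/58 15/74 15/58 -1545/4292 5 -2 E
7 12/53 12/37 12/53 -762/1961 4 -2 S
final 4 -1 W

n=0: pose=(4,-1,W); sL=6/13, sR=30/37; mL=6/13, mR=-417/481; mL+mR=-15/37 → advance -1; mR−mL=-639/481 → turn -1·90°
n=1: pose=(5,-1,N); sL=60/97, sR=12/37; mL=60/97, mR=-2802/3589; mL+mR=-6/37 → advance -1; mR−mL=-5022/3589 → turn -1·90°
n=2: pose=(5,-2,E); sL=15/58, sR=15/74; mL=15/58, mR=-1545/4292; mL+mR=-15/148 → advance -1; mR−mL=-2655/4292 → turn -1·90°
n=3: pose=(4,-2,S); sL=12/53, sR=12/37; mL=12/53, mR=-762/1961; mL+mR=-6/37 → advance -1; mR−mL=-1206/1961 → turn -1·90°
n=4: pose=(4,-1,W); sL=6/13, sR=30/37; mL=6/13, mR=-417/481; mL+mR=-15/37 → advance -1; mR−mL=-639/481 → turn -1·90°
n=5: pose=(5,-1,N); sL=60/97, sR=12/37; mL=60/97, mR=-2802/3589; mL+mR=-6/37 → advance -1; mR−mL=-5022/3589 → turn -1·90°
n=6: pose=(5,-2,E); sL=15/58, sR=15/74; mL=15/58, mR=-1545/4292; mL+mR=-15/148 → advance -1; mR−mL=-2655/4292 → turn -1·90°
n=7: pose=(4,-2,S); sL=12/53, sR=12/37; mL=12/53, mR=-762/1961; mL+mR=-6/37 → advance -1; mR−mL=-1206/1961 → turn -1·90°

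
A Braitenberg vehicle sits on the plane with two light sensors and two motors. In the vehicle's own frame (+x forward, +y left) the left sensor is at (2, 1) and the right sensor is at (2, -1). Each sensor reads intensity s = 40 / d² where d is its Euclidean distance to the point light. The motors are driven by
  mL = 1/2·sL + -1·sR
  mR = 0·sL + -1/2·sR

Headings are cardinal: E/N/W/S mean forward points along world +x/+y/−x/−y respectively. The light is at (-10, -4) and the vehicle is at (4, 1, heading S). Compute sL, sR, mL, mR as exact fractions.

left sensor world pos  = (5, -1); dL² = 234
right sensor world pos = (3, -1); dR² = 178
sL = 40/234 = 20/117
sR = 40/178 = 20/89
mL = 1/2·sL + -1·sR = -1450/10413
mR = 0·sL + -1/2·sR = -10/89

20/117 20/89 -1450/10413 -10/89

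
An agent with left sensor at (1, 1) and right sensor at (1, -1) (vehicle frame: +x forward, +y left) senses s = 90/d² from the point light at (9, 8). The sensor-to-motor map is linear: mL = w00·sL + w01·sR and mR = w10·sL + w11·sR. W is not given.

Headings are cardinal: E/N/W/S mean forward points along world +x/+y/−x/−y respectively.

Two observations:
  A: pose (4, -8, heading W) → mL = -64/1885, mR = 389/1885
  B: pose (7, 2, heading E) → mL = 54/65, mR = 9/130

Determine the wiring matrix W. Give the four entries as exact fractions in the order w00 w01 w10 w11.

obs A: pose=(4,-8,W) → sL=18/65, sR=10/29, mL=-64/1885, mR=389/1885
obs B: pose=(7,2,E) → sL=45/13, sR=9/5, mL=54/65, mR=9/130
sensor matrix S = [[18/65, 10/29], [45/13, 9/5]]; det S = -504/725
solve [mL_A; mL_B] = S·[w00; w01] and [mR_A; mR_B] = S·[w10; w11]:
  w00 = 1/2, w01 = -1/2, w10 = -1/2, w11 = 1

1/2 -1/2 -1/2 1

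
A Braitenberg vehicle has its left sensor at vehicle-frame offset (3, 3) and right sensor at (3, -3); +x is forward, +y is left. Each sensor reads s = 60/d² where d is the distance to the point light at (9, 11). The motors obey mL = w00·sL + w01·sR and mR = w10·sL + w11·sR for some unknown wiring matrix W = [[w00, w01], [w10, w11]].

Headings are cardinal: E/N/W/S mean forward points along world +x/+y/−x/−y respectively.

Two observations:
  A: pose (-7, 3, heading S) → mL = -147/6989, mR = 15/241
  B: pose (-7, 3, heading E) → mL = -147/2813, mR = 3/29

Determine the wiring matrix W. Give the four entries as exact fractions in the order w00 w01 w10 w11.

1/2 -1 0 1/2

obs A: pose=(-7,3,S) → sL=6/29, sR=30/241, mL=-147/6989, mR=15/241
obs B: pose=(-7,3,E) → sL=30/97, sR=6/29, mL=-147/2813, mR=3/29
sensor matrix S = [[6/29, 30/241], [30/97, 6/29]]; det S = 84672/19660057
solve [mL_A; mL_B] = S·[w00; w01] and [mR_A; mR_B] = S·[w10; w11]:
  w00 = 1/2, w01 = -1, w10 = 0, w11 = 1/2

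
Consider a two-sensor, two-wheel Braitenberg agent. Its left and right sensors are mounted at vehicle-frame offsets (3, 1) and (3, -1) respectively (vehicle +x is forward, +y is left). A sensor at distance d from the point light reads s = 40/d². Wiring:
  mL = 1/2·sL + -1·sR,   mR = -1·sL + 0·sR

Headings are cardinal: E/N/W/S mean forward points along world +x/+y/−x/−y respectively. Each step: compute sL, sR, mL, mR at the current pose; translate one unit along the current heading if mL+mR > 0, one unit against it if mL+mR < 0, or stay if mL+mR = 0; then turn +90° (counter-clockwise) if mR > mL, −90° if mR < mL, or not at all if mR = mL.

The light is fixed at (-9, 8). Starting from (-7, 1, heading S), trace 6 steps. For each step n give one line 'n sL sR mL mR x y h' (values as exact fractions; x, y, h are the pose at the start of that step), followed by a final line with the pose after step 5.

0 40/109 40/101 -2340/11009 -40/109 -7 1 S
1 4/5 20/13 -74/65 -4/5 -7 2 W
2 40/97 8/17 -436/1649 -40/97 -6 2 S
3 10/9 5/2 -35/18 -10/9 -6 3 W
4 40/89 40/73 -2100/6497 -40/89 -5 3 S
5 20/13 4 -42/13 -20/13 -5 4 W
final -4 4 S

n=0: pose=(-7,1,S); sL=40/109, sR=40/101; mL=-2340/11009, mR=-40/109; mL+mR=-6380/11009 → advance -1; mR−mL=-1700/11009 → turn -1·90°
n=1: pose=(-7,2,W); sL=4/5, sR=20/13; mL=-74/65, mR=-4/5; mL+mR=-126/65 → advance -1; mR−mL=22/65 → turn +1·90°
n=2: pose=(-6,2,S); sL=40/97, sR=8/17; mL=-436/1649, mR=-40/97; mL+mR=-1116/1649 → advance -1; mR−mL=-244/1649 → turn -1·90°
n=3: pose=(-6,3,W); sL=10/9, sR=5/2; mL=-35/18, mR=-10/9; mL+mR=-55/18 → advance -1; mR−mL=5/6 → turn +1·90°
n=4: pose=(-5,3,S); sL=40/89, sR=40/73; mL=-2100/6497, mR=-40/89; mL+mR=-5020/6497 → advance -1; mR−mL=-820/6497 → turn -1·90°
n=5: pose=(-5,4,W); sL=20/13, sR=4; mL=-42/13, mR=-20/13; mL+mR=-62/13 → advance -1; mR−mL=22/13 → turn +1·90°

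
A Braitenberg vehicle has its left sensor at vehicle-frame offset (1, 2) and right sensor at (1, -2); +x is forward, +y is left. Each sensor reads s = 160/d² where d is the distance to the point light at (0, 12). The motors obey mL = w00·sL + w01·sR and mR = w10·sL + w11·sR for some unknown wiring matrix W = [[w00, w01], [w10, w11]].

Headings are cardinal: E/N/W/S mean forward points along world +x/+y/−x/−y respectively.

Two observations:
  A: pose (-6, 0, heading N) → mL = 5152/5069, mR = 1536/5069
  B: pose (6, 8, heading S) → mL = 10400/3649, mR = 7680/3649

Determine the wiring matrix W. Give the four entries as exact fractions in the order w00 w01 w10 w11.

1/2 1/2 -1 1

obs A: pose=(-6,0,N) → sL=32/37, sR=160/137, mL=5152/5069, mR=1536/5069
obs B: pose=(6,8,S) → sL=160/89, sR=160/41, mL=10400/3649, mR=7680/3649
sensor matrix S = [[32/37, 160/137], [160/89, 160/41]]; det S = 23592960/18496781
solve [mL_A; mL_B] = S·[w00; w01] and [mR_A; mR_B] = S·[w10; w11]:
  w00 = 1/2, w01 = 1/2, w10 = -1, w11 = 1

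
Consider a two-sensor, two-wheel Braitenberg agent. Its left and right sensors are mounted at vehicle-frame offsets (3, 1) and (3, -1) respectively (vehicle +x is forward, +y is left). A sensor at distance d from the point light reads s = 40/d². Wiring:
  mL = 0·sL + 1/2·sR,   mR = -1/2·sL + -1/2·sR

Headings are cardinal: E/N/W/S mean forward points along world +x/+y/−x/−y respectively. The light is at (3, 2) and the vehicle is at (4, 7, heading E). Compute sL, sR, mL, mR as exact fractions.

left sensor world pos  = (7, 8); dL² = 52
right sensor world pos = (7, 6); dR² = 32
sL = 40/52 = 10/13
sR = 40/32 = 5/4
mL = 0·sL + 1/2·sR = 5/8
mR = -1/2·sL + -1/2·sR = -105/104

10/13 5/4 5/8 -105/104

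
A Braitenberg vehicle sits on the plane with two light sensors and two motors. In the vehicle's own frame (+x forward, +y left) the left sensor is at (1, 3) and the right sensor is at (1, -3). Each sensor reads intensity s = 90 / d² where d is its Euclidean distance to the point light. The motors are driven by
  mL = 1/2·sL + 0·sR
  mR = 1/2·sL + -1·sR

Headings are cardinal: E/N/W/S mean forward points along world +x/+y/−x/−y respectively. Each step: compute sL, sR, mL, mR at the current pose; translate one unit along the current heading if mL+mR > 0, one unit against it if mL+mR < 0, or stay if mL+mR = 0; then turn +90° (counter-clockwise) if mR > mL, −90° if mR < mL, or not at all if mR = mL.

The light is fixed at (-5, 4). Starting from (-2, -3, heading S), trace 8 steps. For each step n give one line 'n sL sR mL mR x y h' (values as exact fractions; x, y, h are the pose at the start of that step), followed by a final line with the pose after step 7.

n=0: pose=(-2,-3,S); sL=9/10, sR=45/32; mL=9/20, mR=-153/160; mL+mR=-81/160 → advance -1; mR−mL=-45/32 → turn -1·90°
n=1: pose=(-2,-2,W); sL=18/17, sR=90/13; mL=9/17, mR=-1413/221; mL+mR=-1296/221 → advance -1; mR−mL=-90/13 → turn -1·90°
n=2: pose=(-1,-2,N); sL=45/13, sR=45/37; mL=45/26, mR=495/962; mL+mR=1080/481 → advance +1; mR−mL=-45/37 → turn -1·90°
n=3: pose=(-1,-1,E); sL=90/29, sR=90/89; mL=45/29, mR=1395/2581; mL+mR=5400/2581 → advance +1; mR−mL=-90/89 → turn -1·90°
n=4: pose=(0,-1,S); sL=9/10, sR=9/4; mL=9/20, mR=-9/5; mL+mR=-27/20 → advance -1; mR−mL=-9/4 → turn -1·90°
n=5: pose=(0,0,W); sL=18/13, sR=90/17; mL=9/13, mR=-1017/221; mL+mR=-864/221 → advance -1; mR−mL=-90/17 → turn -1·90°
n=6: pose=(1,0,N); sL=5, sR=1; mL=5/2, mR=3/2; mL+mR=4 → advance +1; mR−mL=-1 → turn -1·90°
n=7: pose=(1,1,E); sL=90/49, sR=18/17; mL=45/49, mR=-117/833; mL+mR=648/833 → advance +1; mR−mL=-18/17 → turn -1·90°

0 9/10 45/32 9/20 -153/160 -2 -3 S
1 18/17 90/13 9/17 -1413/221 -2 -2 W
2 45/13 45/37 45/26 495/962 -1 -2 N
3 90/29 90/89 45/29 1395/2581 -1 -1 E
4 9/10 9/4 9/20 -9/5 0 -1 S
5 18/13 90/17 9/13 -1017/221 0 0 W
6 5 1 5/2 3/2 1 0 N
7 90/49 18/17 45/49 -117/833 1 1 E
final 2 1 S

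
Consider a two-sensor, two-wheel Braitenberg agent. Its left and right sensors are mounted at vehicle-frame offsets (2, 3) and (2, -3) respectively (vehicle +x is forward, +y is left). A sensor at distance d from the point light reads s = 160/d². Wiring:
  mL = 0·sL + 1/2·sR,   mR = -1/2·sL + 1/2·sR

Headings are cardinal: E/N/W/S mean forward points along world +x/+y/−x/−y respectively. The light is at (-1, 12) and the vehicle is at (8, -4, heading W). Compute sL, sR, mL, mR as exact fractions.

left sensor world pos  = (6, -7); dL² = 410
right sensor world pos = (6, -1); dR² = 218
sL = 160/410 = 16/41
sR = 160/218 = 80/109
mL = 0·sL + 1/2·sR = 40/109
mR = -1/2·sL + 1/2·sR = 768/4469

16/41 80/109 40/109 768/4469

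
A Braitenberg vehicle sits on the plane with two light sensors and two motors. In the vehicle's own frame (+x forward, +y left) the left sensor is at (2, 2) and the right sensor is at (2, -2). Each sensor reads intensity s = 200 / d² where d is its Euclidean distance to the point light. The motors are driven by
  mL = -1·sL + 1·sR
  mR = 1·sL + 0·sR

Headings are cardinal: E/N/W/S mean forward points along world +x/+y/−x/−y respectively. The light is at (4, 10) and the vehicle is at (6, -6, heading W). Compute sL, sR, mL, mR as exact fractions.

50/81 50/49 1600/3969 50/81

left sensor world pos  = (4, -8); dL² = 324
right sensor world pos = (4, -4); dR² = 196
sL = 200/324 = 50/81
sR = 200/196 = 50/49
mL = -1·sL + 1·sR = 1600/3969
mR = 1·sL + 0·sR = 50/81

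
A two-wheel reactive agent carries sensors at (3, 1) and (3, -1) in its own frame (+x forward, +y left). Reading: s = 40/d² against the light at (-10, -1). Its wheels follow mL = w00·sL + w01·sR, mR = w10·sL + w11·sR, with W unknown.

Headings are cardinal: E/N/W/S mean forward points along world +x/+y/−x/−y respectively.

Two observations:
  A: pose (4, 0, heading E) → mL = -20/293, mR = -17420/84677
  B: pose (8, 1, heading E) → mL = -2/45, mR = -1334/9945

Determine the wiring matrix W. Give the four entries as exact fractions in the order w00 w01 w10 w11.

obs A: pose=(4,0,E) → sL=40/293, sR=40/289, mL=-20/293, mR=-17420/84677
obs B: pose=(8,1,E) → sL=4/45, sR=20/221, mL=-2/45, mR=-1334/9945
sensor matrix S = [[40/293, 40/289], [4/45, 20/221]]; det S = 512/9907209
solve [mL_A; mL_B] = S·[w00; w01] and [mR_A; mR_B] = S·[w10; w11]:
  w00 = -1/2, w01 = 0, w10 = -1, w11 = -1/2

-1/2 0 -1 -1/2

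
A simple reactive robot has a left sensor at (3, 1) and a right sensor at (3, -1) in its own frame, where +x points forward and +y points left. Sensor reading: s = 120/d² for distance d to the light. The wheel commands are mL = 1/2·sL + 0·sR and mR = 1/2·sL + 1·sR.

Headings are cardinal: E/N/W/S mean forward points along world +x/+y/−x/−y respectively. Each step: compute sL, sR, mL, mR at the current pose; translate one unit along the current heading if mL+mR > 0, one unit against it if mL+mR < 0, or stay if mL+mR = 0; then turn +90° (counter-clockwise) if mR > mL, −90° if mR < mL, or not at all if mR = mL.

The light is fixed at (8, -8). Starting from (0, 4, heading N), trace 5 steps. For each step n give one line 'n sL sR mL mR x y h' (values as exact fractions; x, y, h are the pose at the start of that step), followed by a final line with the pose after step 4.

0 20/51 60/137 10/51 4430/6987 0 4 N
1 24/53 120/317 12/53 10164/16801 0 5 W
2 30/41 3/5 15/41 198/205 -1 5 S
3 24/41 120/157 12/41 6804/6437 -1 4 E
4 20/51 60/137 10/51 4430/6987 0 4 N
final 0 5 W

n=0: pose=(0,4,N); sL=20/51, sR=60/137; mL=10/51, mR=4430/6987; mL+mR=5800/6987 → advance +1; mR−mL=60/137 → turn +1·90°
n=1: pose=(0,5,W); sL=24/53, sR=120/317; mL=12/53, mR=10164/16801; mL+mR=13968/16801 → advance +1; mR−mL=120/317 → turn +1·90°
n=2: pose=(-1,5,S); sL=30/41, sR=3/5; mL=15/41, mR=198/205; mL+mR=273/205 → advance +1; mR−mL=3/5 → turn +1·90°
n=3: pose=(-1,4,E); sL=24/41, sR=120/157; mL=12/41, mR=6804/6437; mL+mR=8688/6437 → advance +1; mR−mL=120/157 → turn +1·90°
n=4: pose=(0,4,N); sL=20/51, sR=60/137; mL=10/51, mR=4430/6987; mL+mR=5800/6987 → advance +1; mR−mL=60/137 → turn +1·90°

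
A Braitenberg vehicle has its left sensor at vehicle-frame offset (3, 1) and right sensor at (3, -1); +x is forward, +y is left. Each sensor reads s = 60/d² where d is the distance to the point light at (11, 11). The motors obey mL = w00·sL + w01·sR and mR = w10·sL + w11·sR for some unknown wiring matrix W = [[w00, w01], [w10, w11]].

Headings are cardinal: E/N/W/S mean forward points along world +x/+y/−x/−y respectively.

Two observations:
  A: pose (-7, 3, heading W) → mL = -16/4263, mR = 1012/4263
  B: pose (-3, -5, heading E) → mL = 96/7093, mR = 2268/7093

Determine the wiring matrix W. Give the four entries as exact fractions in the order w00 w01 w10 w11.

1/2 -1/2 1 1

obs A: pose=(-7,3,W) → sL=10/87, sR=6/49, mL=-16/4263, mR=1012/4263
obs B: pose=(-3,-5,E) → sL=30/173, sR=6/41, mL=96/7093, mR=2268/7093
sensor matrix S = [[10/87, 6/49], [30/173, 6/41]]; det S = -44480/10079153
solve [mL_A; mL_B] = S·[w00; w01] and [mR_A; mR_B] = S·[w10; w11]:
  w00 = 1/2, w01 = -1/2, w10 = 1, w11 = 1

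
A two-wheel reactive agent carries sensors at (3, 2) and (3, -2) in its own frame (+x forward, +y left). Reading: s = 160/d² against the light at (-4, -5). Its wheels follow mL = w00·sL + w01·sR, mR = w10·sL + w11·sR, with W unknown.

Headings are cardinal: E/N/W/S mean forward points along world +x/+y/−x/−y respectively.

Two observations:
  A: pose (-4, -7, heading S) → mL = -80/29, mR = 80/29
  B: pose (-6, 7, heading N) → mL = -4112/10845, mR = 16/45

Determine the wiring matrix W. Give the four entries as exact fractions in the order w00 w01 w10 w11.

obs A: pose=(-4,-7,S) → sL=160/29, sR=160/29, mL=-80/29, mR=80/29
obs B: pose=(-6,7,N) → sL=160/241, sR=32/45, mL=-4112/10845, mR=16/45
sensor matrix S = [[160/29, 160/29], [160/241, 32/45]]; det S = 16384/62901
solve [mL_A; mL_B] = S·[w00; w01] and [mR_A; mR_B] = S·[w10; w11]:
  w00 = 1/2, w01 = -1, w10 = 0, w11 = 1/2

1/2 -1 0 1/2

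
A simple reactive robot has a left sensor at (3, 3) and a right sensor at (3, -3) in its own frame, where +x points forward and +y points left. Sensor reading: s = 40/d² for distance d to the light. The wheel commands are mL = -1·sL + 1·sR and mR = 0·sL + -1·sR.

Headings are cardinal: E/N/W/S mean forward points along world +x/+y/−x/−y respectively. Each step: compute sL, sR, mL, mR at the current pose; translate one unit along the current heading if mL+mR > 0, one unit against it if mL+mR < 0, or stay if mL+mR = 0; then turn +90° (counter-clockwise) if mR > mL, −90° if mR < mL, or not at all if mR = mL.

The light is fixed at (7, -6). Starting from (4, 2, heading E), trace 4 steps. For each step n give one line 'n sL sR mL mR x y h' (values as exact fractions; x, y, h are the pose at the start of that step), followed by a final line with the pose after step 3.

0 40/121 8/5 768/605 -8/5 4 2 E
1 20/13 20/37 -480/481 -20/37 3 2 S
2 8/29 40/37 864/1073 -40/37 3 3 E
3 1 2/5 -3/5 -2/5 2 3 S
final 2 4 E

n=0: pose=(4,2,E); sL=40/121, sR=8/5; mL=768/605, mR=-8/5; mL+mR=-40/121 → advance -1; mR−mL=-1736/605 → turn -1·90°
n=1: pose=(3,2,S); sL=20/13, sR=20/37; mL=-480/481, mR=-20/37; mL+mR=-20/13 → advance -1; mR−mL=220/481 → turn +1·90°
n=2: pose=(3,3,E); sL=8/29, sR=40/37; mL=864/1073, mR=-40/37; mL+mR=-8/29 → advance -1; mR−mL=-2024/1073 → turn -1·90°
n=3: pose=(2,3,S); sL=1, sR=2/5; mL=-3/5, mR=-2/5; mL+mR=-1 → advance -1; mR−mL=1/5 → turn +1·90°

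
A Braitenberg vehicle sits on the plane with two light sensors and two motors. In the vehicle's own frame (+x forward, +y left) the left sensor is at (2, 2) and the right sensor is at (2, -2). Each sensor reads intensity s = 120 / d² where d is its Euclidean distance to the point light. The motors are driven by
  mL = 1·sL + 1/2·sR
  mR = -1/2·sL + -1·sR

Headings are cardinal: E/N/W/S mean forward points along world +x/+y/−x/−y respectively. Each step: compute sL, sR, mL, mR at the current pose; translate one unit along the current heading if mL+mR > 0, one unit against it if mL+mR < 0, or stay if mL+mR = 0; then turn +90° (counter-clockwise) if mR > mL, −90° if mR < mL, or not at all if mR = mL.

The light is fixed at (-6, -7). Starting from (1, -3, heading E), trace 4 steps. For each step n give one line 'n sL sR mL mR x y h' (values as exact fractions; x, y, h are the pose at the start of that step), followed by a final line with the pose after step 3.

n=0: pose=(1,-3,E); sL=40/39, sR=24/17; mL=1148/663, mR=-1276/663; mL+mR=-128/663 → advance -1; mR−mL=-808/221 → turn -1·90°
n=1: pose=(0,-3,S); sL=30/17, sR=6; mL=81/17, mR=-117/17; mL+mR=-36/17 → advance -1; mR−mL=-198/17 → turn -1·90°
n=2: pose=(0,-2,W); sL=24/5, sR=24/13; mL=372/65, mR=-276/65; mL+mR=96/65 → advance +1; mR−mL=-648/65 → turn -1·90°
n=3: pose=(-1,-2,N); sL=60/29, sR=60/49; mL=3810/1421, mR=-3210/1421; mL+mR=600/1421 → advance +1; mR−mL=-7020/1421 → turn -1·90°

0 40/39 24/17 1148/663 -1276/663 1 -3 E
1 30/17 6 81/17 -117/17 0 -3 S
2 24/5 24/13 372/65 -276/65 0 -2 W
3 60/29 60/49 3810/1421 -3210/1421 -1 -2 N
final -1 -1 E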